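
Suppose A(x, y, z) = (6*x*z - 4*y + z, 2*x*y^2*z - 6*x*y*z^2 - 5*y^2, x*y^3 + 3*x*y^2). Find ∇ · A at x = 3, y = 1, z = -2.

∂A₁/∂x = 6*z
∂A₂/∂y = 4*x*y*z - 6*x*z^2 - 10*y
∂A₃/∂z = 0
∇·A = 4*x*y*z - 6*x*z^2 - 10*y + 6*z
At (3, 1, -2): -118.

-118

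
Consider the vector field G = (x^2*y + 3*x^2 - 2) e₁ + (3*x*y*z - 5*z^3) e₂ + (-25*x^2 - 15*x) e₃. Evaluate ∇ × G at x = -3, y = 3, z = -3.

(∇×G)₁ = ∂G₃/∂y − ∂G₂/∂z = -3*x*y + 15*z^2
(∇×G)₂ = ∂G₁/∂z − ∂G₃/∂x = 50*x + 15
(∇×G)₃ = ∂G₂/∂x − ∂G₁/∂y = -x^2 + 3*y*z
∇×G = (-3*x*y + 15*z^2, 50*x + 15, -x^2 + 3*y*z)
At (-3, 3, -3): (162, -135, -36).

(162, -135, -36)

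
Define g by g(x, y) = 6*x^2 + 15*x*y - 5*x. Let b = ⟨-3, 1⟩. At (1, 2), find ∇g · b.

∂g/∂x = 12*x + 15*y - 5
∂g/∂y = 15*x
∇g at (1, 2) = (37, 15)
∇g · b = (37)(-3) + (15)(1) = -96

-96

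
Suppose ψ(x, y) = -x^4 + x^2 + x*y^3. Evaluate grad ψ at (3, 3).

∂ψ/∂x = -4*x^3 + 2*x + y^3
∂ψ/∂y = 3*x*y^2
∇ψ = (-4*x^3 + 2*x + y^3, 3*x*y^2)
At (3, 3): (-75, 81).

(-75, 81)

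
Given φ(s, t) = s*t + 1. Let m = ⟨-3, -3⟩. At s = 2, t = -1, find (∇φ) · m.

∂φ/∂s = t
∂φ/∂t = s
∇φ at (2, -1) = (-1, 2)
∇φ · m = (-1)(-3) + (2)(-3) = -3

-3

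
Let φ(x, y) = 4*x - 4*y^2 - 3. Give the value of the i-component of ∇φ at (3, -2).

(∇φ)_1 = ∂φ/∂x = 4
At (3, -2): 4.

4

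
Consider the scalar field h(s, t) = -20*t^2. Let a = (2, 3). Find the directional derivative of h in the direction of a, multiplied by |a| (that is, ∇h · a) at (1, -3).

360

∂h/∂s = 0
∂h/∂t = -40*t
∇h at (1, -3) = (0, 120)
∇h · a = (0)(2) + (120)(3) = 360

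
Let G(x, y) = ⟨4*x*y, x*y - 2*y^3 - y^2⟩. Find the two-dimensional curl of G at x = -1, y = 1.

∂G₂/∂x = y
∂G₁/∂y = 4*x
Scalar curl = -4*x + y
At (-1, 1): 5.

5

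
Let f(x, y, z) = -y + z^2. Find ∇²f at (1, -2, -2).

∂²f/∂x² = 0
∂²f/∂y² = 0
∂²f/∂z² = 2
∇²f = 2
At (1, -2, -2): 2.

2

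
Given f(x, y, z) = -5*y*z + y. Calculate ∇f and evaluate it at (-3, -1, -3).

(0, 16, 5)

∂f/∂x = 0
∂f/∂y = -5*z + 1
∂f/∂z = -5*y
∇f = (0, -5*z + 1, -5*y)
At (-3, -1, -3): (0, 16, 5).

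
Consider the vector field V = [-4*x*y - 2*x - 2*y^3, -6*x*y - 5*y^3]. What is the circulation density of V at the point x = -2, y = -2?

∂V₂/∂x = -6*y
∂V₁/∂y = -4*x - 6*y^2
Scalar curl = 4*x + 6*y^2 - 6*y
At (-2, -2): 28.

28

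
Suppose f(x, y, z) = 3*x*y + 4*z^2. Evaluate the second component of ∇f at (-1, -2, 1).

(∇f)_2 = ∂f/∂y = 3*x
At (-1, -2, 1): -3.

-3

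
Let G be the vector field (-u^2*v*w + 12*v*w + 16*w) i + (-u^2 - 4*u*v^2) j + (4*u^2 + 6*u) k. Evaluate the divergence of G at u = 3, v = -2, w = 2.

∂G₁/∂u = -2*u*v*w
∂G₂/∂v = -8*u*v
∂G₃/∂w = 0
∇·G = -2*u*v*w - 8*u*v
At (3, -2, 2): 72.

72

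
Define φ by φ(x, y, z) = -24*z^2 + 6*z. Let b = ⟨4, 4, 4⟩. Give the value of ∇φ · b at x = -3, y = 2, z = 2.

∂φ/∂x = 0
∂φ/∂y = 0
∂φ/∂z = -48*z + 6
∇φ at (-3, 2, 2) = (0, 0, -90)
∇φ · b = (0)(4) + (0)(4) + (-90)(4) = -360

-360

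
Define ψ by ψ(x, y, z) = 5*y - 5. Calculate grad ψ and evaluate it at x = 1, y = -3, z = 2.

∂ψ/∂x = 0
∂ψ/∂y = 5
∂ψ/∂z = 0
∇ψ = (0, 5, 0)
At (1, -3, 2): (0, 5, 0).

(0, 5, 0)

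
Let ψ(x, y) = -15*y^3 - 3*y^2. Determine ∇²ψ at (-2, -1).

∂²ψ/∂x² = 0
∂²ψ/∂y² = -6*(15*y + 1)
∇²ψ = -90*y - 6
At (-2, -1): 84.

84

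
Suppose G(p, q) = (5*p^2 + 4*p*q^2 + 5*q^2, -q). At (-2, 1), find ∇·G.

-17

∂G₁/∂p = 10*p + 4*q^2
∂G₂/∂q = -1
∇·G = 10*p + 4*q^2 - 1
At (-2, 1): -17.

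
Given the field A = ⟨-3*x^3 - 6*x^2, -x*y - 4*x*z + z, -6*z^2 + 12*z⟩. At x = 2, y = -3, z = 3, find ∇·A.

-86

∂A₁/∂x = -9*x^2 - 12*x
∂A₂/∂y = -x
∂A₃/∂z = -12*z + 12
∇·A = -9*x^2 - 13*x - 12*z + 12
At (2, -3, 3): -86.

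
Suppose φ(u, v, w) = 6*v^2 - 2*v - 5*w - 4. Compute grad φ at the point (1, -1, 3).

(0, -14, -5)

∂φ/∂u = 0
∂φ/∂v = 12*v - 2
∂φ/∂w = -5
∇φ = (0, 12*v - 2, -5)
At (1, -1, 3): (0, -14, -5).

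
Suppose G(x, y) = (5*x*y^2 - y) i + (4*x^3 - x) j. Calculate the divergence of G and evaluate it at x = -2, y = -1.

∂G₁/∂x = 5*y^2
∂G₂/∂y = 0
∇·G = 5*y^2
At (-2, -1): 5.

5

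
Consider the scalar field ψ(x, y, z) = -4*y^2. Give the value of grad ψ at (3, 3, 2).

∂ψ/∂x = 0
∂ψ/∂y = -8*y
∂ψ/∂z = 0
∇ψ = (0, -8*y, 0)
At (3, 3, 2): (0, -24, 0).

(0, -24, 0)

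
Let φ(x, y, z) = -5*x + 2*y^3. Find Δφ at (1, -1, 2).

-12

∂²φ/∂x² = 0
∂²φ/∂y² = 12*y
∂²φ/∂z² = 0
∇²φ = 12*y
At (1, -1, 2): -12.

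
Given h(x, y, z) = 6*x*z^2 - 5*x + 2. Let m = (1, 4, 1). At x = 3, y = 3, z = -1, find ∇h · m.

-35

∂h/∂x = 6*z^2 - 5
∂h/∂y = 0
∂h/∂z = 12*x*z
∇h at (3, 3, -1) = (1, 0, -36)
∇h · m = (1)(1) + (0)(4) + (-36)(1) = -35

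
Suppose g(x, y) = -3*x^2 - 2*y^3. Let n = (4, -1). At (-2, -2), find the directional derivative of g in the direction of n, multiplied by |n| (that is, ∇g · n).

72

∂g/∂x = -6*x
∂g/∂y = -6*y^2
∇g at (-2, -2) = (12, -24)
∇g · n = (12)(4) + (-24)(-1) = 72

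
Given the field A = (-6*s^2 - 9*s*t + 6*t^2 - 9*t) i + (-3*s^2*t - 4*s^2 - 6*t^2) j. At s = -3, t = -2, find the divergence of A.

51

∂A₁/∂s = -12*s - 9*t
∂A₂/∂t = -3*s^2 - 12*t
∇·A = -3*s^2 - 12*s - 21*t
At (-3, -2): 51.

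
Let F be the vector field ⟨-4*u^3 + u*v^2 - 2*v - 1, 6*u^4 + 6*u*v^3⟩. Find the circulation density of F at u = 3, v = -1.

∂F₂/∂u = 24*u^3 + 6*v^3
∂F₁/∂v = 2*u*v - 2
Scalar curl = 24*u^3 - 2*u*v + 6*v^3 + 2
At (3, -1): 650.

650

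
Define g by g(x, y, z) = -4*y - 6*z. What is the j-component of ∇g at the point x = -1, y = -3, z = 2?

-4

(∇g)_2 = ∂g/∂y = -4
At (-1, -3, 2): -4.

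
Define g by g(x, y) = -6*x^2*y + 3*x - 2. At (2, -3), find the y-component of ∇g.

(∇g)_2 = ∂g/∂y = -6*x^2
At (2, -3): -24.

-24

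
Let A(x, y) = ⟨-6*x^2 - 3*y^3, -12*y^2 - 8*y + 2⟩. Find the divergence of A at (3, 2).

-92

∂A₁/∂x = -12*x
∂A₂/∂y = -24*y - 8
∇·A = -12*x - 24*y - 8
At (3, 2): -92.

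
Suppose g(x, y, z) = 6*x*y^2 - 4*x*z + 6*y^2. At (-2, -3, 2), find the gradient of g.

(46, 36, 8)

∂g/∂x = 6*y^2 - 4*z
∂g/∂y = 12*x*y + 12*y
∂g/∂z = -4*x
∇g = (6*y^2 - 4*z, 12*x*y + 12*y, -4*x)
At (-2, -3, 2): (46, 36, 8).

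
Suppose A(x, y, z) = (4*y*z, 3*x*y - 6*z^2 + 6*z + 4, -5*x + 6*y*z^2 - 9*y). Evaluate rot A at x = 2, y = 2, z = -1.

(-21, 13, 10)

(∇×A)₁ = ∂A₃/∂y − ∂A₂/∂z = 6*z^2 + 12*z - 15
(∇×A)₂ = ∂A₁/∂z − ∂A₃/∂x = 4*y + 5
(∇×A)₃ = ∂A₂/∂x − ∂A₁/∂y = 3*y - 4*z
∇×A = (6*z^2 + 12*z - 15, 4*y + 5, 3*y - 4*z)
At (2, 2, -1): (-21, 13, 10).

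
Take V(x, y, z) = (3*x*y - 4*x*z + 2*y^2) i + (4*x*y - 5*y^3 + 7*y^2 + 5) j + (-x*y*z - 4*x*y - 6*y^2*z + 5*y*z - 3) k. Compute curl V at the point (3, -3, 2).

(∇×V)₁ = ∂V₃/∂y − ∂V₂/∂z = -x*z - 4*x - 12*y*z + 5*z
(∇×V)₂ = ∂V₁/∂z − ∂V₃/∂x = -4*x + y*z + 4*y
(∇×V)₃ = ∂V₂/∂x − ∂V₁/∂y = -3*x
∇×V = (-x*z - 4*x - 12*y*z + 5*z, -4*x + y*z + 4*y, -3*x)
At (3, -3, 2): (64, -30, -9).

(64, -30, -9)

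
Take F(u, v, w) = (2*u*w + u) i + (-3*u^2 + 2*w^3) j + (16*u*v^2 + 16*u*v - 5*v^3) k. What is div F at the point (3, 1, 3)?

∂F₁/∂u = 2*w + 1
∂F₂/∂v = 0
∂F₃/∂w = 0
∇·F = 2*w + 1
At (3, 1, 3): 7.

7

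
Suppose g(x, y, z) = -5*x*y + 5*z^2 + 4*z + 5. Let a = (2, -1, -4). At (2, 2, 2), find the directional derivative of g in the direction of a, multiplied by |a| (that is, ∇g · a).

∂g/∂x = -5*y
∂g/∂y = -5*x
∂g/∂z = 10*z + 4
∇g at (2, 2, 2) = (-10, -10, 24)
∇g · a = (-10)(2) + (-10)(-1) + (24)(-4) = -106

-106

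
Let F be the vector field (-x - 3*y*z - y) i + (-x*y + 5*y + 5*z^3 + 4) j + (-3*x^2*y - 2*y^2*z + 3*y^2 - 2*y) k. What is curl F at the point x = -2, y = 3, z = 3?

(-167, -45, 7)

(∇×F)₁ = ∂F₃/∂y − ∂F₂/∂z = -3*x^2 - 4*y*z + 6*y - 15*z^2 - 2
(∇×F)₂ = ∂F₁/∂z − ∂F₃/∂x = 6*x*y - 3*y
(∇×F)₃ = ∂F₂/∂x − ∂F₁/∂y = -y + 3*z + 1
∇×F = (-3*x^2 - 4*y*z + 6*y - 15*z^2 - 2, 6*x*y - 3*y, -y + 3*z + 1)
At (-2, 3, 3): (-167, -45, 7).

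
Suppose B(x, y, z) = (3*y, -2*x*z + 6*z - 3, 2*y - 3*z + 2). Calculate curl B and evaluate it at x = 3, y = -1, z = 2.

(2, 0, -7)

(∇×B)₁ = ∂B₃/∂y − ∂B₂/∂z = 2*x - 4
(∇×B)₂ = ∂B₁/∂z − ∂B₃/∂x = 0
(∇×B)₃ = ∂B₂/∂x − ∂B₁/∂y = -2*z - 3
∇×B = (2*x - 4, 0, -2*z - 3)
At (3, -1, 2): (2, 0, -7).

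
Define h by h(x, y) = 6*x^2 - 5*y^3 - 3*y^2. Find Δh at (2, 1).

-24

∂²h/∂x² = 12
∂²h/∂y² = -6*(5*y + 1)
∇²h = -30*y + 6
At (2, 1): -24.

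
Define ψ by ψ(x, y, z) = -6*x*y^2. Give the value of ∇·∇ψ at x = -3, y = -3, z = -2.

36

∂²ψ/∂x² = 0
∂²ψ/∂y² = -12*x
∂²ψ/∂z² = 0
∇²ψ = -12*x
At (-3, -3, -2): 36.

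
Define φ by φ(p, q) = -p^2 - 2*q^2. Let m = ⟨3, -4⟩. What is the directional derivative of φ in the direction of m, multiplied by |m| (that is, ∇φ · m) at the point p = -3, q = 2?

50

∂φ/∂p = -2*p
∂φ/∂q = -4*q
∇φ at (-3, 2) = (6, -8)
∇φ · m = (6)(3) + (-8)(-4) = 50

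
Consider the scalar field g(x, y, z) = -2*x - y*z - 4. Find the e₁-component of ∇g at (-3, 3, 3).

(∇g)_1 = ∂g/∂x = -2
At (-3, 3, 3): -2.

-2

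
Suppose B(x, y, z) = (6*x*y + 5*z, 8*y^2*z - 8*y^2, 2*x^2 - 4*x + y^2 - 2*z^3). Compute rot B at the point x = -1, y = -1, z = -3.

(-10, 13, 6)

(∇×B)₁ = ∂B₃/∂y − ∂B₂/∂z = -8*y^2 + 2*y
(∇×B)₂ = ∂B₁/∂z − ∂B₃/∂x = -4*x + 9
(∇×B)₃ = ∂B₂/∂x − ∂B₁/∂y = -6*x
∇×B = (-8*y^2 + 2*y, -4*x + 9, -6*x)
At (-1, -1, -3): (-10, 13, 6).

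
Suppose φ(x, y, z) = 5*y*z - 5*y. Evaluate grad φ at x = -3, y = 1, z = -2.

∂φ/∂x = 0
∂φ/∂y = 5*z - 5
∂φ/∂z = 5*y
∇φ = (0, 5*z - 5, 5*y)
At (-3, 1, -2): (0, -15, 5).

(0, -15, 5)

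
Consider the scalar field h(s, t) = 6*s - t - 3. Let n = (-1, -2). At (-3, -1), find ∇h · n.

-4

∂h/∂s = 6
∂h/∂t = -1
∇h at (-3, -1) = (6, -1)
∇h · n = (6)(-1) + (-1)(-2) = -4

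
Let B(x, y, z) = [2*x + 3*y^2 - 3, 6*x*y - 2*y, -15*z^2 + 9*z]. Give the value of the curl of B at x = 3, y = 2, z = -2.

(0, 0, 0)

(∇×B)₁ = ∂B₃/∂y − ∂B₂/∂z = 0
(∇×B)₂ = ∂B₁/∂z − ∂B₃/∂x = 0
(∇×B)₃ = ∂B₂/∂x − ∂B₁/∂y = 0
∇×B = (0, 0, 0)
At (3, 2, -2): (0, 0, 0).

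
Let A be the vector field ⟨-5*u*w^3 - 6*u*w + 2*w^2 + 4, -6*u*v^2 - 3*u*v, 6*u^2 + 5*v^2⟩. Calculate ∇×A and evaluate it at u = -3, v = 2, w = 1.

(∇×A)₁ = ∂A₃/∂v − ∂A₂/∂w = 10*v
(∇×A)₂ = ∂A₁/∂w − ∂A₃/∂u = -15*u*w^2 - 18*u + 4*w
(∇×A)₃ = ∂A₂/∂u − ∂A₁/∂v = -6*v^2 - 3*v
∇×A = (10*v, -15*u*w^2 - 18*u + 4*w, -6*v^2 - 3*v)
At (-3, 2, 1): (20, 103, -30).

(20, 103, -30)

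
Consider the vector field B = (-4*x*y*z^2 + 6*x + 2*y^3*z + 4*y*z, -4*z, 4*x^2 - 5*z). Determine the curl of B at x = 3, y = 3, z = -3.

(4, 258, 282)

(∇×B)₁ = ∂B₃/∂y − ∂B₂/∂z = 4
(∇×B)₂ = ∂B₁/∂z − ∂B₃/∂x = -8*x*y*z - 8*x + 2*y^3 + 4*y
(∇×B)₃ = ∂B₂/∂x − ∂B₁/∂y = 4*x*z^2 - 6*y^2*z - 4*z
∇×B = (4, -8*x*y*z - 8*x + 2*y^3 + 4*y, 4*x*z^2 - 6*y^2*z - 4*z)
At (3, 3, -3): (4, 258, 282).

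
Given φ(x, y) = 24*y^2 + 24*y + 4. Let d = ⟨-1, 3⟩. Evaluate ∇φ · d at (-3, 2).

360

∂φ/∂x = 0
∂φ/∂y = 48*y + 24
∇φ at (-3, 2) = (0, 120)
∇φ · d = (0)(-1) + (120)(3) = 360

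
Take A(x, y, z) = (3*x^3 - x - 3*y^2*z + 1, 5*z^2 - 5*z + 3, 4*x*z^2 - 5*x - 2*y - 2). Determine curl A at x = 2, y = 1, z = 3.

(∇×A)₁ = ∂A₃/∂y − ∂A₂/∂z = -10*z + 3
(∇×A)₂ = ∂A₁/∂z − ∂A₃/∂x = -3*y^2 - 4*z^2 + 5
(∇×A)₃ = ∂A₂/∂x − ∂A₁/∂y = 6*y*z
∇×A = (-10*z + 3, -3*y^2 - 4*z^2 + 5, 6*y*z)
At (2, 1, 3): (-27, -34, 18).

(-27, -34, 18)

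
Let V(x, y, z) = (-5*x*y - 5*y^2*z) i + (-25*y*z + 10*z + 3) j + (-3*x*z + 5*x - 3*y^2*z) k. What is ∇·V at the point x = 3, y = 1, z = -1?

∂V₁/∂x = -5*y
∂V₂/∂y = -25*z
∂V₃/∂z = -3*x - 3*y^2
∇·V = -3*x - 3*y^2 - 5*y - 25*z
At (3, 1, -1): 8.

8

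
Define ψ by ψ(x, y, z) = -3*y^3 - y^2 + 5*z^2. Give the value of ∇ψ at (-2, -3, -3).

(0, -75, -30)

∂ψ/∂x = 0
∂ψ/∂y = -9*y^2 - 2*y
∂ψ/∂z = 10*z
∇ψ = (0, -9*y^2 - 2*y, 10*z)
At (-2, -3, -3): (0, -75, -30).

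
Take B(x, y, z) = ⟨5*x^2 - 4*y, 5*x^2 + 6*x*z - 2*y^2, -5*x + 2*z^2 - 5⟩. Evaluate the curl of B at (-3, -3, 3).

(∇×B)₁ = ∂B₃/∂y − ∂B₂/∂z = -6*x
(∇×B)₂ = ∂B₁/∂z − ∂B₃/∂x = 5
(∇×B)₃ = ∂B₂/∂x − ∂B₁/∂y = 10*x + 6*z + 4
∇×B = (-6*x, 5, 10*x + 6*z + 4)
At (-3, -3, 3): (18, 5, -8).

(18, 5, -8)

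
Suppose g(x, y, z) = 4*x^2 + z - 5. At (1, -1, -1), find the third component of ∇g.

1

(∇g)_3 = ∂g/∂z = 1
At (1, -1, -1): 1.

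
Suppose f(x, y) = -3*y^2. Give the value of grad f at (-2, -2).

(0, 12)

∂f/∂x = 0
∂f/∂y = -6*y
∇f = (0, -6*y)
At (-2, -2): (0, 12).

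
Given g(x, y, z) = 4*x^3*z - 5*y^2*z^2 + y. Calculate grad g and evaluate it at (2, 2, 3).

∂g/∂x = 12*x^2*z
∂g/∂y = -10*y*z^2 + 1
∂g/∂z = 4*x^3 - 10*y^2*z
∇g = (12*x^2*z, -10*y*z^2 + 1, 4*x^3 - 10*y^2*z)
At (2, 2, 3): (144, -179, -88).

(144, -179, -88)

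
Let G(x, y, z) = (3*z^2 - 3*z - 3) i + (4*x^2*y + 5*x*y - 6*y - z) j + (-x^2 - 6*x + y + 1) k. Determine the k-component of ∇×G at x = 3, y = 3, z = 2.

(∇×G)_3 = ∂G₂/∂x − ∂G₁/∂y
= 8*x*y + 5*y − (0)
= 8*x*y + 5*y
At (3, 3, 2): 87.

87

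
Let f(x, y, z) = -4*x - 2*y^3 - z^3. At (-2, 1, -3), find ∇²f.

∂²f/∂x² = 0
∂²f/∂y² = -12*y
∂²f/∂z² = -6*z
∇²f = -12*y - 6*z
At (-2, 1, -3): 6.

6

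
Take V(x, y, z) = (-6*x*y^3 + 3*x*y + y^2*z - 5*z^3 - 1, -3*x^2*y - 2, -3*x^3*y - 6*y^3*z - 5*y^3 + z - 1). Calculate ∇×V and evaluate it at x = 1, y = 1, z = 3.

(∇×V)₁ = ∂V₃/∂y − ∂V₂/∂z = -3*x^3 - 18*y^2*z - 15*y^2
(∇×V)₂ = ∂V₁/∂z − ∂V₃/∂x = 9*x^2*y + y^2 - 15*z^2
(∇×V)₃ = ∂V₂/∂x − ∂V₁/∂y = 18*x*y^2 - 6*x*y - 3*x - 2*y*z
∇×V = (-3*x^3 - 18*y^2*z - 15*y^2, 9*x^2*y + y^2 - 15*z^2, 18*x*y^2 - 6*x*y - 3*x - 2*y*z)
At (1, 1, 3): (-72, -125, 3).

(-72, -125, 3)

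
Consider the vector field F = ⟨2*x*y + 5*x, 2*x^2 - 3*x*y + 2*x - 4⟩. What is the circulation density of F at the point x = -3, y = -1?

∂F₂/∂x = 4*x - 3*y + 2
∂F₁/∂y = 2*x
Scalar curl = 2*x - 3*y + 2
At (-3, -1): -1.

-1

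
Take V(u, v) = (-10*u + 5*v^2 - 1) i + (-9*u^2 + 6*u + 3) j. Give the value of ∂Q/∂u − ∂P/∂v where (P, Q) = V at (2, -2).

-10

∂V₂/∂u = -18*u + 6
∂V₁/∂v = 10*v
Scalar curl = -18*u - 10*v + 6
At (2, -2): -10.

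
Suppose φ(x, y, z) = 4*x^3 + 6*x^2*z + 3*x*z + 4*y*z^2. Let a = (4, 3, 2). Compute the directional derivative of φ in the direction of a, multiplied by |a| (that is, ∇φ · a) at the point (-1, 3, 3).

198

∂φ/∂x = 12*x^2 + 12*x*z + 3*z
∂φ/∂y = 4*z^2
∂φ/∂z = 6*x^2 + 3*x + 8*y*z
∇φ at (-1, 3, 3) = (-15, 36, 75)
∇φ · a = (-15)(4) + (36)(3) + (75)(2) = 198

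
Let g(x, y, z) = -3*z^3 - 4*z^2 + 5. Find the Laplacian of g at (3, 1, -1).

∂²g/∂x² = 0
∂²g/∂y² = 0
∂²g/∂z² = -2*(9*z + 4)
∇²g = -18*z - 8
At (3, 1, -1): 10.

10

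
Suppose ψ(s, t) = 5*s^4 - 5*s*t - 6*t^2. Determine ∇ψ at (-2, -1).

∂ψ/∂s = 20*s^3 - 5*t
∂ψ/∂t = -5*s - 12*t
∇ψ = (20*s^3 - 5*t, -5*s - 12*t)
At (-2, -1): (-155, 22).

(-155, 22)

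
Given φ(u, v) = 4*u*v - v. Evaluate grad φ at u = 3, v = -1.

∂φ/∂u = 4*v
∂φ/∂v = 4*u - 1
∇φ = (4*v, 4*u - 1)
At (3, -1): (-4, 11).

(-4, 11)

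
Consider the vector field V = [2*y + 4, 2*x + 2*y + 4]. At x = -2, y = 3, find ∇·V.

2

∂V₁/∂x = 0
∂V₂/∂y = 2
∇·V = 2
At (-2, 3): 2.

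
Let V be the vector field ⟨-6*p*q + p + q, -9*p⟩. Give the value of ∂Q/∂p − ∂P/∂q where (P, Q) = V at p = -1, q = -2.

∂V₂/∂p = -9
∂V₁/∂q = -6*p + 1
Scalar curl = 6*p - 10
At (-1, -2): -16.

-16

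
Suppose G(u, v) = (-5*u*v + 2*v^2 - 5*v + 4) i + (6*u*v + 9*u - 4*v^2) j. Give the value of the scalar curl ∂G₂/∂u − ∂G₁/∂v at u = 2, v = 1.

26

∂G₂/∂u = 6*v + 9
∂G₁/∂v = -5*u + 4*v - 5
Scalar curl = 5*u + 2*v + 14
At (2, 1): 26.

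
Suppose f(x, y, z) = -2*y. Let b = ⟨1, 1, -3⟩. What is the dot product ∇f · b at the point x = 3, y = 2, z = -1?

-2

∂f/∂x = 0
∂f/∂y = -2
∂f/∂z = 0
∇f at (3, 2, -1) = (0, -2, 0)
∇f · b = (0)(1) + (-2)(1) + (0)(-3) = -2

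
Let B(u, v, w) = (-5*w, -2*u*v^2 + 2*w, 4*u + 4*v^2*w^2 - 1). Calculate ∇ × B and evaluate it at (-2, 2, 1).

(∇×B)₁ = ∂B₃/∂v − ∂B₂/∂w = 8*v*w^2 - 2
(∇×B)₂ = ∂B₁/∂w − ∂B₃/∂u = -9
(∇×B)₃ = ∂B₂/∂u − ∂B₁/∂v = -2*v^2
∇×B = (8*v*w^2 - 2, -9, -2*v^2)
At (-2, 2, 1): (14, -9, -8).

(14, -9, -8)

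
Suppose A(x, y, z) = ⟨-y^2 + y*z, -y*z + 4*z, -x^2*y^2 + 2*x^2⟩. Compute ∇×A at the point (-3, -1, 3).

(∇×A)₁ = ∂A₃/∂y − ∂A₂/∂z = -2*x^2*y + y - 4
(∇×A)₂ = ∂A₁/∂z − ∂A₃/∂x = 2*x*y^2 - 4*x + y
(∇×A)₃ = ∂A₂/∂x − ∂A₁/∂y = 2*y - z
∇×A = (-2*x^2*y + y - 4, 2*x*y^2 - 4*x + y, 2*y - z)
At (-3, -1, 3): (13, 5, -5).

(13, 5, -5)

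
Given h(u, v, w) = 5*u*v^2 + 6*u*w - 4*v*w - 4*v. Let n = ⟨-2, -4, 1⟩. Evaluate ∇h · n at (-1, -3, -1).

-192

∂h/∂u = 5*v^2 + 6*w
∂h/∂v = 10*u*v - 4*w - 4
∂h/∂w = 6*u - 4*v
∇h at (-1, -3, -1) = (39, 30, 6)
∇h · n = (39)(-2) + (30)(-4) + (6)(1) = -192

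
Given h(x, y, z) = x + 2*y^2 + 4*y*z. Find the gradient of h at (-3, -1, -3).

∂h/∂x = 1
∂h/∂y = 4*y + 4*z
∂h/∂z = 4*y
∇h = (1, 4*y + 4*z, 4*y)
At (-3, -1, -3): (1, -16, -4).

(1, -16, -4)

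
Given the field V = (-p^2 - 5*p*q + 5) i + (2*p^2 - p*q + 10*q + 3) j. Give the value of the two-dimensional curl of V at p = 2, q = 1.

∂V₂/∂p = 4*p - q
∂V₁/∂q = -5*p
Scalar curl = 9*p - q
At (2, 1): 17.

17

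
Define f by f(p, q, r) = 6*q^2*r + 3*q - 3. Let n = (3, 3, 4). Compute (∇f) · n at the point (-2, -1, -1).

69

∂f/∂p = 0
∂f/∂q = 12*q*r + 3
∂f/∂r = 6*q^2
∇f at (-2, -1, -1) = (0, 15, 6)
∇f · n = (0)(3) + (15)(3) + (6)(4) = 69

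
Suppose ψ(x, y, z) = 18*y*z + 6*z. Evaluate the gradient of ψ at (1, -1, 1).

∂ψ/∂x = 0
∂ψ/∂y = 18*z
∂ψ/∂z = 18*y + 6
∇ψ = (0, 18*z, 18*y + 6)
At (1, -1, 1): (0, 18, -12).

(0, 18, -12)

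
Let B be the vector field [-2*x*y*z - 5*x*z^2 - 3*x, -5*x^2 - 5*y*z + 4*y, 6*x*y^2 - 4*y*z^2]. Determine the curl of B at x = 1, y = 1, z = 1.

(∇×B)₁ = ∂B₃/∂y − ∂B₂/∂z = 12*x*y + 5*y - 4*z^2
(∇×B)₂ = ∂B₁/∂z − ∂B₃/∂x = -2*x*y - 10*x*z - 6*y^2
(∇×B)₃ = ∂B₂/∂x − ∂B₁/∂y = 2*x*z - 10*x
∇×B = (12*x*y + 5*y - 4*z^2, -2*x*y - 10*x*z - 6*y^2, 2*x*z - 10*x)
At (1, 1, 1): (13, -18, -8).

(13, -18, -8)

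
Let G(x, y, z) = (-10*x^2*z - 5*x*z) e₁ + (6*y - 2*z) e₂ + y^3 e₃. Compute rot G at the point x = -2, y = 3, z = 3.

(∇×G)₁ = ∂G₃/∂y − ∂G₂/∂z = 3*y^2 + 2
(∇×G)₂ = ∂G₁/∂z − ∂G₃/∂x = -10*x^2 - 5*x
(∇×G)₃ = ∂G₂/∂x − ∂G₁/∂y = 0
∇×G = (3*y^2 + 2, -10*x^2 - 5*x, 0)
At (-2, 3, 3): (29, -30, 0).

(29, -30, 0)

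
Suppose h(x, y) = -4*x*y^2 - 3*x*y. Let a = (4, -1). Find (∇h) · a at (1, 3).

∂h/∂x = -4*y^2 - 3*y
∂h/∂y = -8*x*y - 3*x
∇h at (1, 3) = (-45, -27)
∇h · a = (-45)(4) + (-27)(-1) = -153

-153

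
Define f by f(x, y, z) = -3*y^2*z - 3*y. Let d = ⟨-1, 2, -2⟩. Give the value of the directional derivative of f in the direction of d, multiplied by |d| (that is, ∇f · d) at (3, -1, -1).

∂f/∂x = 0
∂f/∂y = -6*y*z - 3
∂f/∂z = -3*y^2
∇f at (3, -1, -1) = (0, -9, -3)
∇f · d = (0)(-1) + (-9)(2) + (-3)(-2) = -12

-12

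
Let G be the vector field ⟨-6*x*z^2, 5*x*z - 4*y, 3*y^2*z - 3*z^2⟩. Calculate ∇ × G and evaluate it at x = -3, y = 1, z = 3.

(33, 108, 15)

(∇×G)₁ = ∂G₃/∂y − ∂G₂/∂z = -5*x + 6*y*z
(∇×G)₂ = ∂G₁/∂z − ∂G₃/∂x = -12*x*z
(∇×G)₃ = ∂G₂/∂x − ∂G₁/∂y = 5*z
∇×G = (-5*x + 6*y*z, -12*x*z, 5*z)
At (-3, 1, 3): (33, 108, 15).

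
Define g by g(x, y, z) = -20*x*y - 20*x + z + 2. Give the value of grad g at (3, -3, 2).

(40, -60, 1)

∂g/∂x = -20*y - 20
∂g/∂y = -20*x
∂g/∂z = 1
∇g = (-20*y - 20, -20*x, 1)
At (3, -3, 2): (40, -60, 1).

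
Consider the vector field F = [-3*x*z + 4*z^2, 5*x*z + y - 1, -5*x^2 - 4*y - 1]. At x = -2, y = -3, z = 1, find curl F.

(6, -6, 5)

(∇×F)₁ = ∂F₃/∂y − ∂F₂/∂z = -5*x - 4
(∇×F)₂ = ∂F₁/∂z − ∂F₃/∂x = 7*x + 8*z
(∇×F)₃ = ∂F₂/∂x − ∂F₁/∂y = 5*z
∇×F = (-5*x - 4, 7*x + 8*z, 5*z)
At (-2, -3, 1): (6, -6, 5).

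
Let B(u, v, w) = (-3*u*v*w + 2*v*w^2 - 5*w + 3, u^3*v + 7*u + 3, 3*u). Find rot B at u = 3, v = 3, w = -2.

(∇×B)₁ = ∂B₃/∂v − ∂B₂/∂w = 0
(∇×B)₂ = ∂B₁/∂w − ∂B₃/∂u = -3*u*v + 4*v*w - 8
(∇×B)₃ = ∂B₂/∂u − ∂B₁/∂v = 3*u^2*v + 3*u*w - 2*w^2 + 7
∇×B = (0, -3*u*v + 4*v*w - 8, 3*u^2*v + 3*u*w - 2*w^2 + 7)
At (3, 3, -2): (0, -59, 62).

(0, -59, 62)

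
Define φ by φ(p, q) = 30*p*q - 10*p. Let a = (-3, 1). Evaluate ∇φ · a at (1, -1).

∂φ/∂p = 30*q - 10
∂φ/∂q = 30*p
∇φ at (1, -1) = (-40, 30)
∇φ · a = (-40)(-3) + (30)(1) = 150

150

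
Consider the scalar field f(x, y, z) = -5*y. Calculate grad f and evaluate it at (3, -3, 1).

(0, -5, 0)

∂f/∂x = 0
∂f/∂y = -5
∂f/∂z = 0
∇f = (0, -5, 0)
At (3, -3, 1): (0, -5, 0).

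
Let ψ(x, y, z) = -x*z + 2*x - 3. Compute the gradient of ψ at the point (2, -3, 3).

∂ψ/∂x = -z + 2
∂ψ/∂y = 0
∂ψ/∂z = -x
∇ψ = (-z + 2, 0, -x)
At (2, -3, 3): (-1, 0, -2).

(-1, 0, -2)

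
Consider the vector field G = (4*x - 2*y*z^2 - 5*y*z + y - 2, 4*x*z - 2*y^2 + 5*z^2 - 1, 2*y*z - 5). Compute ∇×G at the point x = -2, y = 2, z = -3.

(∇×G)₁ = ∂G₃/∂y − ∂G₂/∂z = -4*x - 8*z
(∇×G)₂ = ∂G₁/∂z − ∂G₃/∂x = -4*y*z - 5*y
(∇×G)₃ = ∂G₂/∂x − ∂G₁/∂y = 2*z^2 + 9*z - 1
∇×G = (-4*x - 8*z, -4*y*z - 5*y, 2*z^2 + 9*z - 1)
At (-2, 2, -3): (32, 14, -10).

(32, 14, -10)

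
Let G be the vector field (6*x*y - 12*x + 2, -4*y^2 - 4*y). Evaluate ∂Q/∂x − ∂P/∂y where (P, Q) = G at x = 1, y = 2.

-6

∂G₂/∂x = 0
∂G₁/∂y = 6*x
Scalar curl = -6*x
At (1, 2): -6.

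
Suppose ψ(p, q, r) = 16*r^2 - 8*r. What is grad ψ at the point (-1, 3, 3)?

∂ψ/∂p = 0
∂ψ/∂q = 0
∂ψ/∂r = 32*r - 8
∇ψ = (0, 0, 32*r - 8)
At (-1, 3, 3): (0, 0, 88).

(0, 0, 88)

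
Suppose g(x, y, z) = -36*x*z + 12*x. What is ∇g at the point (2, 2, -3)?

(120, 0, -72)

∂g/∂x = -36*z + 12
∂g/∂y = 0
∂g/∂z = -36*x
∇g = (-36*z + 12, 0, -36*x)
At (2, 2, -3): (120, 0, -72).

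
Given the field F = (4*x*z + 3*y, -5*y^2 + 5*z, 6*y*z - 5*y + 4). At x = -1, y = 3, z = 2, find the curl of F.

(2, -4, -3)

(∇×F)₁ = ∂F₃/∂y − ∂F₂/∂z = 6*z - 10
(∇×F)₂ = ∂F₁/∂z − ∂F₃/∂x = 4*x
(∇×F)₃ = ∂F₂/∂x − ∂F₁/∂y = -3
∇×F = (6*z - 10, 4*x, -3)
At (-1, 3, 2): (2, -4, -3).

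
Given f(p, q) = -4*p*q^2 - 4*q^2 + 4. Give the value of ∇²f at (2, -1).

∂²f/∂p² = 0
∂²f/∂q² = -8*(p + 1)
∇²f = -8*p - 8
At (2, -1): -24.

-24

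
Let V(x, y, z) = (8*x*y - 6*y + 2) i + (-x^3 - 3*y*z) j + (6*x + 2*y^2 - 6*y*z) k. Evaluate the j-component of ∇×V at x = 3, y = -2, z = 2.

-6

(∇×V)_2 = ∂V₁/∂z − ∂V₃/∂x
= 0 − (6)
= -6
At (3, -2, 2): -6.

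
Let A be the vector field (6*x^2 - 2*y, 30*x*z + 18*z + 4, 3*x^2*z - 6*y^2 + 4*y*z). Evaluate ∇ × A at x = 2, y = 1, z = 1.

(-86, -12, 32)

(∇×A)₁ = ∂A₃/∂y − ∂A₂/∂z = -30*x - 12*y + 4*z - 18
(∇×A)₂ = ∂A₁/∂z − ∂A₃/∂x = -6*x*z
(∇×A)₃ = ∂A₂/∂x − ∂A₁/∂y = 30*z + 2
∇×A = (-30*x - 12*y + 4*z - 18, -6*x*z, 30*z + 2)
At (2, 1, 1): (-86, -12, 32).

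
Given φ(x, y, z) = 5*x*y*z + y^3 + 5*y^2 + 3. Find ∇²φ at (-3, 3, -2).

∂²φ/∂x² = 0
∂²φ/∂y² = 2*(3*y + 5)
∂²φ/∂z² = 0
∇²φ = 6*y + 10
At (-3, 3, -2): 28.

28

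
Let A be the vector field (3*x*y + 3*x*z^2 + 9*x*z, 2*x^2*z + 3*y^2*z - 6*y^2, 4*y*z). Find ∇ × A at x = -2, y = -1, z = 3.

(∇×A)₁ = ∂A₃/∂y − ∂A₂/∂z = -2*x^2 - 3*y^2 + 4*z
(∇×A)₂ = ∂A₁/∂z − ∂A₃/∂x = 6*x*z + 9*x
(∇×A)₃ = ∂A₂/∂x − ∂A₁/∂y = 4*x*z - 3*x
∇×A = (-2*x^2 - 3*y^2 + 4*z, 6*x*z + 9*x, 4*x*z - 3*x)
At (-2, -1, 3): (1, -54, -18).

(1, -54, -18)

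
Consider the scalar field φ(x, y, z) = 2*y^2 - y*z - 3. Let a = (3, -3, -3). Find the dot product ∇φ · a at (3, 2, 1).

-15

∂φ/∂x = 0
∂φ/∂y = 4*y - z
∂φ/∂z = -y
∇φ at (3, 2, 1) = (0, 7, -2)
∇φ · a = (0)(3) + (7)(-3) + (-2)(-3) = -15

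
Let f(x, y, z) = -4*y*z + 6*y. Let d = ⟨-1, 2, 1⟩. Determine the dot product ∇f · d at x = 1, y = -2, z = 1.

∂f/∂x = 0
∂f/∂y = -4*z + 6
∂f/∂z = -4*y
∇f at (1, -2, 1) = (0, 2, 8)
∇f · d = (0)(-1) + (2)(2) + (8)(1) = 12

12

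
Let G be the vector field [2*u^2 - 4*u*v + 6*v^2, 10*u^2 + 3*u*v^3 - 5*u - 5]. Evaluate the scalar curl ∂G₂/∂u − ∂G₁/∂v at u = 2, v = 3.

∂G₂/∂u = 20*u + 3*v^3 - 5
∂G₁/∂v = -4*u + 12*v
Scalar curl = 24*u + 3*v^3 - 12*v - 5
At (2, 3): 88.

88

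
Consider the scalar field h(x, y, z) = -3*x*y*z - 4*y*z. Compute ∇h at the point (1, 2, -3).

∂h/∂x = -3*y*z
∂h/∂y = -3*x*z - 4*z
∂h/∂z = -3*x*y - 4*y
∇h = (-3*y*z, -3*x*z - 4*z, -3*x*y - 4*y)
At (1, 2, -3): (18, 21, -14).

(18, 21, -14)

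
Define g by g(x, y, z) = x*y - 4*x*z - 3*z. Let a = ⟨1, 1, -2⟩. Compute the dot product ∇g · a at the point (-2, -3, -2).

∂g/∂x = y - 4*z
∂g/∂y = x
∂g/∂z = -4*x - 3
∇g at (-2, -3, -2) = (5, -2, 5)
∇g · a = (5)(1) + (-2)(1) + (5)(-2) = -7

-7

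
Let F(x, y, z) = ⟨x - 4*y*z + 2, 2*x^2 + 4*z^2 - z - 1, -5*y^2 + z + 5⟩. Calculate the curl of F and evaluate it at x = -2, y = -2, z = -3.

(45, 8, -20)

(∇×F)₁ = ∂F₃/∂y − ∂F₂/∂z = -10*y - 8*z + 1
(∇×F)₂ = ∂F₁/∂z − ∂F₃/∂x = -4*y
(∇×F)₃ = ∂F₂/∂x − ∂F₁/∂y = 4*x + 4*z
∇×F = (-10*y - 8*z + 1, -4*y, 4*x + 4*z)
At (-2, -2, -3): (45, 8, -20).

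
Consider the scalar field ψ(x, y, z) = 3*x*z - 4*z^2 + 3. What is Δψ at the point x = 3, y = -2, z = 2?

∂²ψ/∂x² = 0
∂²ψ/∂y² = 0
∂²ψ/∂z² = -8
∇²ψ = -8
At (3, -2, 2): -8.

-8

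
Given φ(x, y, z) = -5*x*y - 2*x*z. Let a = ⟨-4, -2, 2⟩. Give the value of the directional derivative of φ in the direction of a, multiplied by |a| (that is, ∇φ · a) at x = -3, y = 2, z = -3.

-2

∂φ/∂x = -5*y - 2*z
∂φ/∂y = -5*x
∂φ/∂z = -2*x
∇φ at (-3, 2, -3) = (-4, 15, 6)
∇φ · a = (-4)(-4) + (15)(-2) + (6)(2) = -2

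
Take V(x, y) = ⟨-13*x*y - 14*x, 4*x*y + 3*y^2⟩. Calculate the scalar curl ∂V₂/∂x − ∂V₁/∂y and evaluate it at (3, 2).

47

∂V₂/∂x = 4*y
∂V₁/∂y = -13*x
Scalar curl = 13*x + 4*y
At (3, 2): 47.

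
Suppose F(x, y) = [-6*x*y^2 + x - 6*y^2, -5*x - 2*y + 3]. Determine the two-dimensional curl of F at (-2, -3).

31

∂F₂/∂x = -5
∂F₁/∂y = -12*x*y - 12*y
Scalar curl = 12*x*y + 12*y - 5
At (-2, -3): 31.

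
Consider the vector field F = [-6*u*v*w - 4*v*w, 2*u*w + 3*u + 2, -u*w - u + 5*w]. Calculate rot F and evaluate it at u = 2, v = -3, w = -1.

(-4, 48, -15)

(∇×F)₁ = ∂F₃/∂v − ∂F₂/∂w = -2*u
(∇×F)₂ = ∂F₁/∂w − ∂F₃/∂u = -6*u*v - 4*v + w + 1
(∇×F)₃ = ∂F₂/∂u − ∂F₁/∂v = 6*u*w + 6*w + 3
∇×F = (-2*u, -6*u*v - 4*v + w + 1, 6*u*w + 6*w + 3)
At (2, -3, -1): (-4, 48, -15).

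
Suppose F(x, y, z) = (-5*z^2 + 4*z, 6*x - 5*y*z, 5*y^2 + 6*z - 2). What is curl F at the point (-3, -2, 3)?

(∇×F)₁ = ∂F₃/∂y − ∂F₂/∂z = 15*y
(∇×F)₂ = ∂F₁/∂z − ∂F₃/∂x = -10*z + 4
(∇×F)₃ = ∂F₂/∂x − ∂F₁/∂y = 6
∇×F = (15*y, -10*z + 4, 6)
At (-3, -2, 3): (-30, -26, 6).

(-30, -26, 6)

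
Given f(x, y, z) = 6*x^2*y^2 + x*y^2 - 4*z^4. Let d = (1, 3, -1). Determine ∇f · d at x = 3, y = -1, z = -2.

-433

∂f/∂x = 12*x*y^2 + y^2
∂f/∂y = 12*x^2*y + 2*x*y
∂f/∂z = -16*z^3
∇f at (3, -1, -2) = (37, -114, 128)
∇f · d = (37)(1) + (-114)(3) + (128)(-1) = -433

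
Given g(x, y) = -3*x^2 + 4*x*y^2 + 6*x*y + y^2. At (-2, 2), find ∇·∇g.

∂²g/∂x² = -6
∂²g/∂y² = 2*(4*x + 1)
∇²g = 8*x - 4
At (-2, 2): -20.

-20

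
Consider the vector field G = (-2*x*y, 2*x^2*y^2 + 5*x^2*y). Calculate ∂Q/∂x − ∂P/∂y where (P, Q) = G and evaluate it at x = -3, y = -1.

∂G₂/∂x = 4*x*y^2 + 10*x*y
∂G₁/∂y = -2*x
Scalar curl = 4*x*y^2 + 10*x*y + 2*x
At (-3, -1): 12.

12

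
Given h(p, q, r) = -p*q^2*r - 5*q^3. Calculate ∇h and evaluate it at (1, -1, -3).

∂h/∂p = -q^2*r
∂h/∂q = -2*p*q*r - 15*q^2
∂h/∂r = -p*q^2
∇h = (-q^2*r, -2*p*q*r - 15*q^2, -p*q^2)
At (1, -1, -3): (3, -21, -1).

(3, -21, -1)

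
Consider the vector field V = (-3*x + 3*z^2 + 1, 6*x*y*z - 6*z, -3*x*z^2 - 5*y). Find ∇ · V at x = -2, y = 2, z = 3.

-3

∂V₁/∂x = -3
∂V₂/∂y = 6*x*z
∂V₃/∂z = -6*x*z
∇·V = -3
At (-2, 2, 3): -3.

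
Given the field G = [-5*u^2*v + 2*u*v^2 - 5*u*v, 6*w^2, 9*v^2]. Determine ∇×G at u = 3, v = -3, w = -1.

(-42, 0, 96)

(∇×G)₁ = ∂G₃/∂v − ∂G₂/∂w = 18*v - 12*w
(∇×G)₂ = ∂G₁/∂w − ∂G₃/∂u = 0
(∇×G)₃ = ∂G₂/∂u − ∂G₁/∂v = 5*u^2 - 4*u*v + 5*u
∇×G = (18*v - 12*w, 0, 5*u^2 - 4*u*v + 5*u)
At (3, -3, -1): (-42, 0, 96).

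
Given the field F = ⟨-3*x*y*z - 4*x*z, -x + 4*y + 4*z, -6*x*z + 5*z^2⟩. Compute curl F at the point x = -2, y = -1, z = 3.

(∇×F)₁ = ∂F₃/∂y − ∂F₂/∂z = -4
(∇×F)₂ = ∂F₁/∂z − ∂F₃/∂x = -3*x*y - 4*x + 6*z
(∇×F)₃ = ∂F₂/∂x − ∂F₁/∂y = 3*x*z - 1
∇×F = (-4, -3*x*y - 4*x + 6*z, 3*x*z - 1)
At (-2, -1, 3): (-4, 20, -19).

(-4, 20, -19)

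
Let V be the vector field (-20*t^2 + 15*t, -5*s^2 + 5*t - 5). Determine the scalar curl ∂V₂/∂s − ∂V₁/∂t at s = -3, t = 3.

135

∂V₂/∂s = -10*s
∂V₁/∂t = -40*t + 15
Scalar curl = -10*s + 40*t - 15
At (-3, 3): 135.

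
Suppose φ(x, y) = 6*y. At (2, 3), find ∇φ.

∂φ/∂x = 0
∂φ/∂y = 6
∇φ = (0, 6)
At (2, 3): (0, 6).

(0, 6)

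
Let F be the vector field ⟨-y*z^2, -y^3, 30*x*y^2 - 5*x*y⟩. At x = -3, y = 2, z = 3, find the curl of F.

(-345, -122, 9)

(∇×F)₁ = ∂F₃/∂y − ∂F₂/∂z = 60*x*y - 5*x
(∇×F)₂ = ∂F₁/∂z − ∂F₃/∂x = -30*y^2 - 2*y*z + 5*y
(∇×F)₃ = ∂F₂/∂x − ∂F₁/∂y = z^2
∇×F = (60*x*y - 5*x, -30*y^2 - 2*y*z + 5*y, z^2)
At (-3, 2, 3): (-345, -122, 9).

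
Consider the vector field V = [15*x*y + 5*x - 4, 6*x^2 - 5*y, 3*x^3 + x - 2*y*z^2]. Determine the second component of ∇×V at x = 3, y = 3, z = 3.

-82

(∇×V)_2 = ∂V₁/∂z − ∂V₃/∂x
= 0 − (9*x^2 + 1)
= -9*x^2 - 1
At (3, 3, 3): -82.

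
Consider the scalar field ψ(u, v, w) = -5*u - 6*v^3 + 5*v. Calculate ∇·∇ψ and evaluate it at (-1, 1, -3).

∂²ψ/∂u² = 0
∂²ψ/∂v² = -36*v
∂²ψ/∂w² = 0
∇²ψ = -36*v
At (-1, 1, -3): -36.

-36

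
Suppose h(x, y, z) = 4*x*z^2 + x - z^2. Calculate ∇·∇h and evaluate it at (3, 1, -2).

∂²h/∂x² = 0
∂²h/∂y² = 0
∂²h/∂z² = 2*(4*x - 1)
∇²h = 8*x - 2
At (3, 1, -2): 22.

22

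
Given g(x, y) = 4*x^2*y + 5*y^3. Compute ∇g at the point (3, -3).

(-72, 171)

∂g/∂x = 8*x*y
∂g/∂y = 4*x^2 + 15*y^2
∇g = (8*x*y, 4*x^2 + 15*y^2)
At (3, -3): (-72, 171).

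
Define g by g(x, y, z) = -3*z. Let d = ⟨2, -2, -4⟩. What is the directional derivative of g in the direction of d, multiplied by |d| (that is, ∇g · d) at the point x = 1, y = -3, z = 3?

12

∂g/∂x = 0
∂g/∂y = 0
∂g/∂z = -3
∇g at (1, -3, 3) = (0, 0, -3)
∇g · d = (0)(2) + (0)(-2) + (-3)(-4) = 12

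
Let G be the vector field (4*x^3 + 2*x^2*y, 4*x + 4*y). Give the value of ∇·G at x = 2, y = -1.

∂G₁/∂x = 12*x^2 + 4*x*y
∂G₂/∂y = 4
∇·G = 12*x^2 + 4*x*y + 4
At (2, -1): 44.

44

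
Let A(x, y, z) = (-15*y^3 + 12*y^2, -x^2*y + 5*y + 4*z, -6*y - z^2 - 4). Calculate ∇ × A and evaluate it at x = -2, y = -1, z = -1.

(-10, 0, 65)

(∇×A)₁ = ∂A₃/∂y − ∂A₂/∂z = -10
(∇×A)₂ = ∂A₁/∂z − ∂A₃/∂x = 0
(∇×A)₃ = ∂A₂/∂x − ∂A₁/∂y = -2*x*y + 45*y^2 - 24*y
∇×A = (-10, 0, -2*x*y + 45*y^2 - 24*y)
At (-2, -1, -1): (-10, 0, 65).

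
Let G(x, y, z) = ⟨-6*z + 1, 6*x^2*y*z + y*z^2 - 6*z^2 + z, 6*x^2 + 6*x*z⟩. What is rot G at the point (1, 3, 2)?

(∇×G)₁ = ∂G₃/∂y − ∂G₂/∂z = -6*x^2*y - 2*y*z + 12*z - 1
(∇×G)₂ = ∂G₁/∂z − ∂G₃/∂x = -12*x - 6*z - 6
(∇×G)₃ = ∂G₂/∂x − ∂G₁/∂y = 12*x*y*z
∇×G = (-6*x^2*y - 2*y*z + 12*z - 1, -12*x - 6*z - 6, 12*x*y*z)
At (1, 3, 2): (-7, -30, 72).

(-7, -30, 72)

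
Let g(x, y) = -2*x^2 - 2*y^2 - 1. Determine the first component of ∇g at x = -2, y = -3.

(∇g)_1 = ∂g/∂x = -4*x
At (-2, -3): 8.

8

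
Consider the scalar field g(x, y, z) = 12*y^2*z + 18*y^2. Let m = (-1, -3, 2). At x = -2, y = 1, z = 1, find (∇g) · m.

∂g/∂x = 0
∂g/∂y = 24*y*z + 36*y
∂g/∂z = 12*y^2
∇g at (-2, 1, 1) = (0, 60, 12)
∇g · m = (0)(-1) + (60)(-3) + (12)(2) = -156

-156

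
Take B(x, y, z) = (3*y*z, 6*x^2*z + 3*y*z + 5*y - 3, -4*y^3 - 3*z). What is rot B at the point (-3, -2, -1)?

(-96, -6, 39)

(∇×B)₁ = ∂B₃/∂y − ∂B₂/∂z = -6*x^2 - 12*y^2 - 3*y
(∇×B)₂ = ∂B₁/∂z − ∂B₃/∂x = 3*y
(∇×B)₃ = ∂B₂/∂x − ∂B₁/∂y = 12*x*z - 3*z
∇×B = (-6*x^2 - 12*y^2 - 3*y, 3*y, 12*x*z - 3*z)
At (-3, -2, -1): (-96, -6, 39).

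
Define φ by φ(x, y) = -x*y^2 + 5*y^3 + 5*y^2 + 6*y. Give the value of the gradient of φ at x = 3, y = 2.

∂φ/∂x = -y^2
∂φ/∂y = -2*x*y + 15*y^2 + 10*y + 6
∇φ = (-y^2, -2*x*y + 15*y^2 + 10*y + 6)
At (3, 2): (-4, 74).

(-4, 74)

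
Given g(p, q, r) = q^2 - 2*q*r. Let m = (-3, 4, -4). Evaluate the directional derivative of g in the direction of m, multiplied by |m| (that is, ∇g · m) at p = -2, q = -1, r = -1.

-8

∂g/∂p = 0
∂g/∂q = 2*q - 2*r
∂g/∂r = -2*q
∇g at (-2, -1, -1) = (0, 0, 2)
∇g · m = (0)(-3) + (0)(4) + (2)(-4) = -8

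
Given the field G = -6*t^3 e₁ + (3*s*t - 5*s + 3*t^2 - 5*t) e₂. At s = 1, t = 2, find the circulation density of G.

73

∂G₂/∂s = 3*t - 5
∂G₁/∂t = -18*t^2
Scalar curl = 18*t^2 + 3*t - 5
At (1, 2): 73.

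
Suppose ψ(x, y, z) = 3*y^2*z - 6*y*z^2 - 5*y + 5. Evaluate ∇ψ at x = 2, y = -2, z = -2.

(0, -5, -36)

∂ψ/∂x = 0
∂ψ/∂y = 6*y*z - 6*z^2 - 5
∂ψ/∂z = 3*y^2 - 12*y*z
∇ψ = (0, 6*y*z - 6*z^2 - 5, 3*y^2 - 12*y*z)
At (2, -2, -2): (0, -5, -36).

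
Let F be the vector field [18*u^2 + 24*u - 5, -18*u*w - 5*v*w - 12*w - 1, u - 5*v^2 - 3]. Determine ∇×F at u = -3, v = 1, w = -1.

(-47, -1, 18)

(∇×F)₁ = ∂F₃/∂v − ∂F₂/∂w = 18*u - 5*v + 12
(∇×F)₂ = ∂F₁/∂w − ∂F₃/∂u = -1
(∇×F)₃ = ∂F₂/∂u − ∂F₁/∂v = -18*w
∇×F = (18*u - 5*v + 12, -1, -18*w)
At (-3, 1, -1): (-47, -1, 18).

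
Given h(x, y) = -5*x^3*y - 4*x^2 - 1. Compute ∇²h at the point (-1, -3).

∂²h/∂x² = -2*(15*x*y + 4)
∂²h/∂y² = 0
∇²h = -30*x*y - 8
At (-1, -3): -98.

-98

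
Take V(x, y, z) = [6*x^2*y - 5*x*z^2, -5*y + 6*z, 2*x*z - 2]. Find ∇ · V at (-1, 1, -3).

-64

∂V₁/∂x = 12*x*y - 5*z^2
∂V₂/∂y = -5
∂V₃/∂z = 2*x
∇·V = 12*x*y + 2*x - 5*z^2 - 5
At (-1, 1, -3): -64.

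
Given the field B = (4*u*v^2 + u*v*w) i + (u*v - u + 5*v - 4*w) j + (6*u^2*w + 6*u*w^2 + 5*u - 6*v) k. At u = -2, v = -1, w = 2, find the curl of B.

(∇×B)₁ = ∂B₃/∂v − ∂B₂/∂w = -2
(∇×B)₂ = ∂B₁/∂w − ∂B₃/∂u = u*v - 12*u*w - 6*w^2 - 5
(∇×B)₃ = ∂B₂/∂u − ∂B₁/∂v = -8*u*v - u*w + v - 1
∇×B = (-2, u*v - 12*u*w - 6*w^2 - 5, -8*u*v - u*w + v - 1)
At (-2, -1, 2): (-2, 21, -14).

(-2, 21, -14)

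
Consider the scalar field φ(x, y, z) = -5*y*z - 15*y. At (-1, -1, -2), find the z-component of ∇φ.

(∇φ)_3 = ∂φ/∂z = -5*y
At (-1, -1, -2): 5.

5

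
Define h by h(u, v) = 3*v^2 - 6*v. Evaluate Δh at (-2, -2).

6

∂²h/∂u² = 0
∂²h/∂v² = 6
∇²h = 6
At (-2, -2): 6.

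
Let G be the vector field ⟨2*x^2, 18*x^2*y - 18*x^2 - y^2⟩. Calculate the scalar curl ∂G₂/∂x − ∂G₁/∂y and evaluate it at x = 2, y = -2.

-216

∂G₂/∂x = 36*x*y - 36*x
∂G₁/∂y = 0
Scalar curl = 36*x*y - 36*x
At (2, -2): -216.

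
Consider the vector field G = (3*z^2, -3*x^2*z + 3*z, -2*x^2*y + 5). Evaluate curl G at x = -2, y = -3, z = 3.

(1, 42, 36)

(∇×G)₁ = ∂G₃/∂y − ∂G₂/∂z = x^2 - 3
(∇×G)₂ = ∂G₁/∂z − ∂G₃/∂x = 4*x*y + 6*z
(∇×G)₃ = ∂G₂/∂x − ∂G₁/∂y = -6*x*z
∇×G = (x^2 - 3, 4*x*y + 6*z, -6*x*z)
At (-2, -3, 3): (1, 42, 36).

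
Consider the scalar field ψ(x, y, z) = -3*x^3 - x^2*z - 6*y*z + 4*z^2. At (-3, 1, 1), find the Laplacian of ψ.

∂²ψ/∂x² = -2*(9*x + z)
∂²ψ/∂y² = 0
∂²ψ/∂z² = 8
∇²ψ = -18*x - 2*z + 8
At (-3, 1, 1): 60.

60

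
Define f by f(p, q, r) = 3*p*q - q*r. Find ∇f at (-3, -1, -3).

∂f/∂p = 3*q
∂f/∂q = 3*p - r
∂f/∂r = -q
∇f = (3*q, 3*p - r, -q)
At (-3, -1, -3): (-3, -6, 1).

(-3, -6, 1)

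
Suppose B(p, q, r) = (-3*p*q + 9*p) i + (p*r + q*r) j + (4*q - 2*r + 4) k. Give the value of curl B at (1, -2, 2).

(5, 0, 5)

(∇×B)₁ = ∂B₃/∂q − ∂B₂/∂r = -p - q + 4
(∇×B)₂ = ∂B₁/∂r − ∂B₃/∂p = 0
(∇×B)₃ = ∂B₂/∂p − ∂B₁/∂q = 3*p + r
∇×B = (-p - q + 4, 0, 3*p + r)
At (1, -2, 2): (5, 0, 5).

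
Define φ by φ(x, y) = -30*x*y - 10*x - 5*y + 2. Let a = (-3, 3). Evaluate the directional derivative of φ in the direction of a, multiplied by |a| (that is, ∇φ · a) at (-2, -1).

∂φ/∂x = -30*y - 10
∂φ/∂y = -30*x - 5
∇φ at (-2, -1) = (20, 55)
∇φ · a = (20)(-3) + (55)(3) = 105

105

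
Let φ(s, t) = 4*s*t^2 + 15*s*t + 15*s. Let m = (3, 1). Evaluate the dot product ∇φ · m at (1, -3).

9

∂φ/∂s = 4*t^2 + 15*t + 15
∂φ/∂t = 8*s*t + 15*s
∇φ at (1, -3) = (6, -9)
∇φ · m = (6)(3) + (-9)(1) = 9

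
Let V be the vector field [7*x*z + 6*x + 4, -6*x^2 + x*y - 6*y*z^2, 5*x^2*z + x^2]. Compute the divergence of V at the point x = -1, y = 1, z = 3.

-23

∂V₁/∂x = 7*z + 6
∂V₂/∂y = x - 6*z^2
∂V₃/∂z = 5*x^2
∇·V = 5*x^2 + x - 6*z^2 + 7*z + 6
At (-1, 1, 3): -23.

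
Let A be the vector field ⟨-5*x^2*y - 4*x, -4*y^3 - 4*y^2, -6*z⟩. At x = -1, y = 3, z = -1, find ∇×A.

(0, 0, 5)

(∇×A)₁ = ∂A₃/∂y − ∂A₂/∂z = 0
(∇×A)₂ = ∂A₁/∂z − ∂A₃/∂x = 0
(∇×A)₃ = ∂A₂/∂x − ∂A₁/∂y = 5*x^2
∇×A = (0, 0, 5*x^2)
At (-1, 3, -1): (0, 0, 5).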